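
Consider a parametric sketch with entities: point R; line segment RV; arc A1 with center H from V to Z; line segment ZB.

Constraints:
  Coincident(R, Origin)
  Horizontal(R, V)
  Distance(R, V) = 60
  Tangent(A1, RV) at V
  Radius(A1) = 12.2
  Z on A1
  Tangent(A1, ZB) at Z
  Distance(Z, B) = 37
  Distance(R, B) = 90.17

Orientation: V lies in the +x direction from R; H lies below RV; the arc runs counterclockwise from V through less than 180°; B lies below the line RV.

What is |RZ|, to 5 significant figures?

55.171

R is at the origin; R and V share the same y with |RV| = 60.0 and V on the +x side, so V = (60.000, 0.0000). Tangency of A1 to RV means the radius HV is perpendicular to RV, so H = V + (0, -12.2) = (60.000, -12.200). Since HZ ⟂ ZB (tangency), |HB| = √(12.2² + 37.0²) = 38.959 regardless of where Z sits on A1. So B lies on both circle(R, 90.17) and circle(H, 38.959); the below-RV intersection is B = (76.710, -47.394). Z is the foot of the tangent from B: Z = (51.172, -20.621).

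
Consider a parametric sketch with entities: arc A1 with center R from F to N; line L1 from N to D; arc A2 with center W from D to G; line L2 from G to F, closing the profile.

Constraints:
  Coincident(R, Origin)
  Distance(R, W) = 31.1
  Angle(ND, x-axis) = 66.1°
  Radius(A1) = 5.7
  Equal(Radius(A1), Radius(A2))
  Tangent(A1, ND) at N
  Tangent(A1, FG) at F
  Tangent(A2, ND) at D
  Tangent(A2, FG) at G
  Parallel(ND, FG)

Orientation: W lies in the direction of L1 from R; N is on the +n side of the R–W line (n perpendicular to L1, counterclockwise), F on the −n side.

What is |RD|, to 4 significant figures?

31.62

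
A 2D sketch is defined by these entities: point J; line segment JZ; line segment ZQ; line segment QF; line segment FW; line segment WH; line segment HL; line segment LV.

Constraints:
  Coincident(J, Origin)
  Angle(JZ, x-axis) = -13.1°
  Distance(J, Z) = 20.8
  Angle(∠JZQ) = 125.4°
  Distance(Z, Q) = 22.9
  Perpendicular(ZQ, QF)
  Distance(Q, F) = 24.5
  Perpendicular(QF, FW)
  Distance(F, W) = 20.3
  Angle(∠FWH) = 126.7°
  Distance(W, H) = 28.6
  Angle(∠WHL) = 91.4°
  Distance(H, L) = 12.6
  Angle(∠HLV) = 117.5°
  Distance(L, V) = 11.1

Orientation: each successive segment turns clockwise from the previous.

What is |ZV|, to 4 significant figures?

5.764

J is at the origin; JZ runs at -13.1° with length 20.8, so Z = (20.26, -4.714). ∠JZQ = 125.4° gives ZQ at -67.70° from the x-axis; with |ZQ| = 22.9, Q = (28.95, -25.90). ZQ ⟂ QF, so QF runs at -157.7°; with |QF| = 24.5, F = (6.281, -35.20). QF is perpendicular to FW, so FW runs at 112.3°; with |FW| = 20.3, W = (-1.422, -16.42). ∠FWH = 126.7° gives WH at 59.00° from the x-axis; with |WH| = 28.6, H = (13.31, 8.098). ∠WHL = 91.4° gives HL at -29.60° from the x-axis; with |HL| = 12.6, L = (24.26, 1.875). ∠HLV = 117.5° gives LV at -92.10° from the x-axis; with |LV| = 11.1, V = (23.86, -9.218). Then |ZV| = |V − Z| = 5.764.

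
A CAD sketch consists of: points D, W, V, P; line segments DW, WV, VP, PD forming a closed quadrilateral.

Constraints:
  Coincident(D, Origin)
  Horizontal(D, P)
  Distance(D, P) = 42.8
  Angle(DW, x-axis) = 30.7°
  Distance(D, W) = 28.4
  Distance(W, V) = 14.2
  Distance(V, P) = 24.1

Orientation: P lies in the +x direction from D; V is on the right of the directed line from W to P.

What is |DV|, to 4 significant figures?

18.80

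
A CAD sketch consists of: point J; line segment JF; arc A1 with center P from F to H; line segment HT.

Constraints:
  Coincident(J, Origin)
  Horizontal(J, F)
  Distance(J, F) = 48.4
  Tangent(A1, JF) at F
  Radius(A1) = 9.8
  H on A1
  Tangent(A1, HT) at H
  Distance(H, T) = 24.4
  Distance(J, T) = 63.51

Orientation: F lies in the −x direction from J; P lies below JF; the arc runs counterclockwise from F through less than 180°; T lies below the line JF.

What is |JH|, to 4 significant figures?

59.18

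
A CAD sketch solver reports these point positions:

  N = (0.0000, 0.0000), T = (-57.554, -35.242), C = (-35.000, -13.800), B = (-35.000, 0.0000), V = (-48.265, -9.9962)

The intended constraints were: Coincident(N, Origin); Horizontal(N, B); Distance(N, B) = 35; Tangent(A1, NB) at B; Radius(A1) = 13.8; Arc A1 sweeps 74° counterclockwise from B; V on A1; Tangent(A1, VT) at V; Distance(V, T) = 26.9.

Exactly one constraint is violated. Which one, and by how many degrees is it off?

Tangent(A1, VT) at V — off by 4.20°.

N = (0.00, 0.00) ✓; N.y = 0.00, B.y = 0.00 ✓; |NB| = 35.00 ✓; ∠(CB, BN) = 90.00° ✓; |CB| = 13.80 ✓; bearing(C→V) − bearing(C→B) = 74.00° ✓; |CV| = 13.80 ✓; ∠(CV, VT) = 94.20° ✗; |VT| = 26.90 ✓.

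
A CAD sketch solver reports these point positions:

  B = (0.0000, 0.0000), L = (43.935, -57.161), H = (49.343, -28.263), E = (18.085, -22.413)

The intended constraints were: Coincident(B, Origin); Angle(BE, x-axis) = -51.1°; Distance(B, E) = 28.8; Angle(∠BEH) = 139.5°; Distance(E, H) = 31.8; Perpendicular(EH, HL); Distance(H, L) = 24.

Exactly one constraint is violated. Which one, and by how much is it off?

Distance(H, L) = 24 — off by 5.40.

B = (0.00, 0.00) ✓; BE at -51.10° ✓; |BE| = 28.80 ✓; ∠BEH = 139.5° ✓; |EH| = 31.80 ✓; ∠(EH, HL) = 90.00° ✓; |HL| = 29.40 ✗.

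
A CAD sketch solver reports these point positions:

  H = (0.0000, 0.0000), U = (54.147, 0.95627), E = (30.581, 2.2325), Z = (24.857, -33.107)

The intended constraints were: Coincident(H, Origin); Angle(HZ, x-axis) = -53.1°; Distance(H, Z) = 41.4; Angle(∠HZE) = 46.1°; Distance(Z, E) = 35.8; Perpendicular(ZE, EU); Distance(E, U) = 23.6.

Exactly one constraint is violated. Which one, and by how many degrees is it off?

Perpendicular(ZE, EU) — off by 6.10°.

H = (0.00, 0.00) ✓; HZ at -53.10° ✓; |HZ| = 41.40 ✓; ∠HZE = 46.10° ✓; |ZE| = 35.80 ✓; ∠(ZE, EU) = 83.90° ✗; |EU| = 23.60 ✓.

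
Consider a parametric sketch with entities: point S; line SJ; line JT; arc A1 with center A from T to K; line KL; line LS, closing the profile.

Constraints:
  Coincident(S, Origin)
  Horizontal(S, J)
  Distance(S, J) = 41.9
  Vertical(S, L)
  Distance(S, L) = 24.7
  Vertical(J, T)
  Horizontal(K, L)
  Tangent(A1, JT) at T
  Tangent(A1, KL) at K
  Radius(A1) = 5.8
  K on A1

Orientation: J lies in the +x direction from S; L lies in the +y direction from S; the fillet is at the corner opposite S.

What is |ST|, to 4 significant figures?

45.97

S is at the origin; SJ is horizontal with |SJ| = 41.9 and J on the +x side, so J = (41.90, 0.000). S and L share the same x with |SL| = 24.7 and L on the +y side, so L = (0.000, 24.70). The virtual corner opposite S is at (41.90, 24.70). Since A1 is tangent to JT there, AT ⟂ JT and the tangent condition forces AK to be normal to KL, with radius 5.8, so the center A sits 5.8 in from both sides at A = (36.10, 18.90). That places the tangent points at T = (41.90, 18.90) on JT and K = (36.10, 24.70) on KL. Then |ST| = |T − S| = 45.97.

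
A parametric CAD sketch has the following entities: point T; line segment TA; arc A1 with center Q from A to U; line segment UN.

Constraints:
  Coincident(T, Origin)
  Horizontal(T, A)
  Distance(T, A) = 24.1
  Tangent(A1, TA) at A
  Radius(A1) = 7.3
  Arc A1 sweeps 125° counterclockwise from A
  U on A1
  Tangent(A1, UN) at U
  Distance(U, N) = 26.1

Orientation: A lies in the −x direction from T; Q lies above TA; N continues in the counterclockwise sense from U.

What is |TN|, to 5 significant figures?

46.639

On A1, A sits at bearing -90° from Q; a 125° counterclockwise sweep puts U at bearing 35°, so U = Q + 7.3·(cos 35°, sin 35°) = (-18.120, 11.487). Tangency of A1 to UN means the radius QU is perpendicular to UN, so UN runs along (−sin 35°, cos 35°); with |UN| = 26.1, N = (-33.091, 32.867). Then |TN| = |N − T| = 46.639.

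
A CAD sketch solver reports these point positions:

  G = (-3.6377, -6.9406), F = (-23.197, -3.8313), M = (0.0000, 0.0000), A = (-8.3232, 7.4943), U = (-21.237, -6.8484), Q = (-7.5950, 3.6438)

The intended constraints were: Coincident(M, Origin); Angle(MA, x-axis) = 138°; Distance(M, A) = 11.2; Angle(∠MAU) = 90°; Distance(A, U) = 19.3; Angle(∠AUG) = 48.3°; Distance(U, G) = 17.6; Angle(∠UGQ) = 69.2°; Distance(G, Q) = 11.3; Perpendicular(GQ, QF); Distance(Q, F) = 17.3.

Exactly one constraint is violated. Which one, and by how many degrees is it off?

Perpendicular(GQ, QF) — off by 5.10°.

M = (0.00, 0.00) ✓; MA at 138.0° ✓; |MA| = 11.20 ✓; ∠MAU = 90.00° ✓; |AU| = 19.30 ✓; ∠AUG = 48.30° ✓; |UG| = 17.60 ✓; ∠UGQ = 69.20° ✓; |GQ| = 11.30 ✓; ∠(GQ, QF) = 95.10° ✗; |QF| = 17.30 ✓.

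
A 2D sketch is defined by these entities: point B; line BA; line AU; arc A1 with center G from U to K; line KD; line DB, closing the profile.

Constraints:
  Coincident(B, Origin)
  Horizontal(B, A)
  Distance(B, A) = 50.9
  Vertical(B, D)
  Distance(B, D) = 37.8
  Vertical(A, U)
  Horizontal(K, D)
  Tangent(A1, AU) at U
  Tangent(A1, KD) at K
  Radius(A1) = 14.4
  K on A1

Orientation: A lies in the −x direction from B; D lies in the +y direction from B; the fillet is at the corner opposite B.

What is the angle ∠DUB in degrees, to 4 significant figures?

40.49°

B is at the origin; BA is horizontal with |BA| = 50.9 and A on the −x side, so A = (-50.90, 0.000). B and D share the same x with |BD| = 37.8 and D on the +y side, so D = (0.000, 37.80). The virtual corner opposite B is at (-50.90, 37.80). A1 meets AU tangentially, so GU is at right angles to AU and the tangent condition forces GK to be normal to KD, with radius 14.4, so the center G sits 14.4 in from both sides at G = (-36.50, 23.40). That places the tangent points at U = (-50.90, 23.40) on AU and K = (-36.50, 37.80) on KD. Then cos ∠DUB = UD·UB / (|UD||UB|), giving 40.49°.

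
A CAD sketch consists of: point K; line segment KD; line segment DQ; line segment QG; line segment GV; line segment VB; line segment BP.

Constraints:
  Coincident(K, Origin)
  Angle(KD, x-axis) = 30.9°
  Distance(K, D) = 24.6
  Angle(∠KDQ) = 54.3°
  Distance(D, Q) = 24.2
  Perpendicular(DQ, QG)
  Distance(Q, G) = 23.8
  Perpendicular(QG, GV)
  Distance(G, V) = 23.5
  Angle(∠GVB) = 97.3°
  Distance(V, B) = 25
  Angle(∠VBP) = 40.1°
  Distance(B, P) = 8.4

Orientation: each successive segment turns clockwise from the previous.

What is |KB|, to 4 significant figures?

26.89

QG ⟂ GV, so GV runs at 85.20°; with |GV| = 23.5, V = (-2.667, 13.93). ∠GVB = 97.3° gives VB at 2.500° from the x-axis; with |VB| = 25.0, B = (22.31, 15.02). Then |KB| = |B − K| = 26.89.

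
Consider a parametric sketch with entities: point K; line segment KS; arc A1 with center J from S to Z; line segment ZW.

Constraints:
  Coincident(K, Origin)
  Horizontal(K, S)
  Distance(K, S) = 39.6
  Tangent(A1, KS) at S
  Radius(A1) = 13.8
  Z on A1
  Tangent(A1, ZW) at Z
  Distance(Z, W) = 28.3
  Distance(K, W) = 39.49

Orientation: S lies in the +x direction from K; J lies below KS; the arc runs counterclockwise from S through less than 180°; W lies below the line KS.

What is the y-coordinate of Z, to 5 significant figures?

-9.0772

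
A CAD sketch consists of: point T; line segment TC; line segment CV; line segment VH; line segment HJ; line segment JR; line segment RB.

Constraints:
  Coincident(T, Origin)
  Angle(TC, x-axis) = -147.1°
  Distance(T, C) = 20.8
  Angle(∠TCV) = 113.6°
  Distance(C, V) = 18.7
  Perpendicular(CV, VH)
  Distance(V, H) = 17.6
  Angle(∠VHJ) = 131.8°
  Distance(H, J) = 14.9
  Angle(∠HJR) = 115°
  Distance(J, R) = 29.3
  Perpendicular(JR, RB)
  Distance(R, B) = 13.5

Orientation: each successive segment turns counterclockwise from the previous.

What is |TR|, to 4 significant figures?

11.43

T is at the origin; TC runs at -147.1° with length 20.8, so C = (-17.46, -11.30). ∠TCV = 113.6° gives CV at -80.70° from the x-axis; with |CV| = 18.7, V = (-14.44, -29.75). CV ⟂ VH, so VH runs at 9.300°; with |VH| = 17.6, H = (2.927, -26.91). ∠VHJ = 131.8° gives HJ at 57.50° from the x-axis; with |HJ| = 14.9, J = (10.93, -14.34). ∠HJR = 115.0° gives JR at 122.5° from the x-axis; with |JR| = 29.3, R = (-4.811, 10.37). Then |TR| = |R − T| = 11.43.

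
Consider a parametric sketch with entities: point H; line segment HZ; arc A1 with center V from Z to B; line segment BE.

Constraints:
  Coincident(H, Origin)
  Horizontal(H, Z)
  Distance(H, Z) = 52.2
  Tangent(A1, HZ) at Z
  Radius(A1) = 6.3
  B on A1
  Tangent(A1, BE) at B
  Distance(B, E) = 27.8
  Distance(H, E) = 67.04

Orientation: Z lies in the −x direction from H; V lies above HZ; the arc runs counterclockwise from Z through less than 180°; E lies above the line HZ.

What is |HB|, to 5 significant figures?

47.264

Checks: |VB| = 6.300 ✓; ∠(VB, BE) = 90.00° ✓; |BE| = 27.80 ✓; |HE| = 67.04 ✓.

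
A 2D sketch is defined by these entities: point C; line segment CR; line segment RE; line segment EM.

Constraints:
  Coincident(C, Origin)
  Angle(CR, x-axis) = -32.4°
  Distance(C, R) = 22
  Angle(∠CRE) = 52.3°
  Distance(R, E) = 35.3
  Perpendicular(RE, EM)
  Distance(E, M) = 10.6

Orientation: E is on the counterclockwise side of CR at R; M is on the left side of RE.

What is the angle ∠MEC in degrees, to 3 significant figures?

51.5°

C is at the origin; CR runs at -32.4° with length 22.0, so R = 22.0·(cos -32.4°, sin -32.4°) = (18.6, -11.8). ∠CRE = 52.3°, so RE runs at -32.4° + (180° − 52.3°) = 95.3° from the x-axis; with |RE| = 35.3, E = R + 35.3·(cos 95.3°, sin 95.3°) = (15.3, 23.4). RE is perpendicular to EM; with |EM| = 10.6 on the left of RE, M = E + 10.6·(-0.996, -0.0924) = (4.76, 22.4). Then cos ∠MEC = EM·EC / (|EM||EC|), giving 51.5°.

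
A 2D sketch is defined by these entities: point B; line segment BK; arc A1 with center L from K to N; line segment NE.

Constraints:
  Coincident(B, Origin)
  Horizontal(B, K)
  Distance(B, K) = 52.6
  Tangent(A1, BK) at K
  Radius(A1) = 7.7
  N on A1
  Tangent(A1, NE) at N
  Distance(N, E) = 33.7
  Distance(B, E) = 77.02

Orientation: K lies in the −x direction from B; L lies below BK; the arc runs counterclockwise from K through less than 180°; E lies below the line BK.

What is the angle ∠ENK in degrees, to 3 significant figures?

140°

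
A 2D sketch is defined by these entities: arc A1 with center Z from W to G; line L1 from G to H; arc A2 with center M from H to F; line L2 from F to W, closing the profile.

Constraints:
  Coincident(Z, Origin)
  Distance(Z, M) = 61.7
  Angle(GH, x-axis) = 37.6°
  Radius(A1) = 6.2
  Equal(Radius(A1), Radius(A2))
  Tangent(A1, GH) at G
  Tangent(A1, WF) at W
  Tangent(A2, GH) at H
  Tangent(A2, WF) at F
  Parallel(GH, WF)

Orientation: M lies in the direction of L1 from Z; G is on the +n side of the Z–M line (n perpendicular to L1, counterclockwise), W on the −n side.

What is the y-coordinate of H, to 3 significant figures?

42.6

The slot axis is L1's direction at 37.6°, so u = (cos 37.6°, sin 37.6°) = (0.792, 0.610) and n = (−sin 37.6°, cos 37.6°) = (-0.610, 0.792). Z is at the origin and M lies 61.7 along u from Z, so M = 61.7·u = (48.9, 37.6). Tangency of A1 to both parallel lines with radius 6.2 puts G and W at Z ± 6.2·n: G = (-3.78, 4.91), W = (3.78, -4.91). Equal radii place H and F the same way about M: H = M + 6.2·n = (45.1, 42.6), F = M − 6.2·n = (52.7, 32.7). So H.y = 42.6.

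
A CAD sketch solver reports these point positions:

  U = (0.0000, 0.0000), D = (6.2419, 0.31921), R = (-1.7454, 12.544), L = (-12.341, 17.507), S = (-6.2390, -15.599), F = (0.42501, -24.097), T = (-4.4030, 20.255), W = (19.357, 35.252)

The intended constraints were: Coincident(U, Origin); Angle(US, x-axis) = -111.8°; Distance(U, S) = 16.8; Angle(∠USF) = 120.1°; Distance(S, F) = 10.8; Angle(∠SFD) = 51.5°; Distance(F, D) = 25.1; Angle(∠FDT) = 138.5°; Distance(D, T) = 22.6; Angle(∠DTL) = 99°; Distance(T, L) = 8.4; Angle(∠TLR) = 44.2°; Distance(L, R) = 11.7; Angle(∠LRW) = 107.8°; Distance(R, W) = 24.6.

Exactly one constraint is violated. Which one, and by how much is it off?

Distance(R, W) = 24.6 — off by 6.40.

U = (0.00, 0.00) ✓; US at -111.8° ✓; |US| = 16.80 ✓; ∠USF = 120.1° ✓; |SF| = 10.80 ✓; ∠SFD = 51.50° ✓; |FD| = 25.10 ✓; ∠FDT = 138.5° ✓; |DT| = 22.60 ✓; ∠DTL = 99.01° ✓; |TL| = 8.400 ✓; ∠TLR = 44.19° ✓; |LR| = 11.70 ✓; ∠LRW = 107.8° ✓; |RW| = 31.00 ✗.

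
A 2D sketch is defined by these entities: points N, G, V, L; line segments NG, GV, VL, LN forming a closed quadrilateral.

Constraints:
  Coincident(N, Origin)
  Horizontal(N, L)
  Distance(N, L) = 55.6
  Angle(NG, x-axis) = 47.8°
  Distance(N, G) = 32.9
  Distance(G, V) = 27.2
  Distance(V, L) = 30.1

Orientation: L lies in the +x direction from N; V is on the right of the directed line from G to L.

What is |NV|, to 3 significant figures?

25.7

Checks: |GV| = 27.20 ✓; |VL| = 30.10 ✓.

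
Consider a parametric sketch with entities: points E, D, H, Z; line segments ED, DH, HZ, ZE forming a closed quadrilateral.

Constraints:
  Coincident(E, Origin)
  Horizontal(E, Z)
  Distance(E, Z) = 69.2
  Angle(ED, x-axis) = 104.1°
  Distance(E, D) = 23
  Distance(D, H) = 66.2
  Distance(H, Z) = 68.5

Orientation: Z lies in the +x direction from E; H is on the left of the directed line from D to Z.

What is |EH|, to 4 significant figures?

78.81

Checks: E.y = 0.00, Z.y = 0.00 ✓; |DH| = 66.20 ✓; |HZ| = 68.50 ✓.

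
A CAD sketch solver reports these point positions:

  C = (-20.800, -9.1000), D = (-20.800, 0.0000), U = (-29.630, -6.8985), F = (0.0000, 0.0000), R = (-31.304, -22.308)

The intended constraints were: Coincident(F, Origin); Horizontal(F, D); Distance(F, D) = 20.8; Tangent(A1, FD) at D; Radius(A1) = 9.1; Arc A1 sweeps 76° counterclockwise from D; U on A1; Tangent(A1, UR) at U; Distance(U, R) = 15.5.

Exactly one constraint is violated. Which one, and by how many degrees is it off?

Tangent(A1, UR) at U — off by 7.80°.

F = (0.00, 0.00) ✓; F.y = 0.00, D.y = 0.00 ✓; |FD| = 20.80 ✓; ∠(CD, DF) = 90.00° ✓; |CD| = 9.100 ✓; bearing(C→U) − bearing(C→D) = 76.00° ✓; |CU| = 9.100 ✓; ∠(CU, UR) = 82.20° ✗; |UR| = 15.50 ✓.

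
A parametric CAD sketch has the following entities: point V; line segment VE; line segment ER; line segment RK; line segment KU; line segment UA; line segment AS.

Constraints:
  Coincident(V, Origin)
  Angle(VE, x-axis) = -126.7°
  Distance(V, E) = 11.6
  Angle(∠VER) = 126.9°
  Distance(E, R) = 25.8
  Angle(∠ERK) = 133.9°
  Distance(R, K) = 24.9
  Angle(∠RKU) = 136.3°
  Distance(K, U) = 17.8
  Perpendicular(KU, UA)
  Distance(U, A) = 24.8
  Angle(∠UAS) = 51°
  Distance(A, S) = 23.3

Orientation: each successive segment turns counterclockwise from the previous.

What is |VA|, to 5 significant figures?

36.671

∠RKU = 136.3° gives KU at 16.200° from the x-axis; with |KU| = 17.8, U = (39.532, -40.582). KU ⟂ UA, so UA runs at 106.20°; with |UA| = 24.8, A = (32.613, -16.767). Then |VA| = |A − V| = 36.671.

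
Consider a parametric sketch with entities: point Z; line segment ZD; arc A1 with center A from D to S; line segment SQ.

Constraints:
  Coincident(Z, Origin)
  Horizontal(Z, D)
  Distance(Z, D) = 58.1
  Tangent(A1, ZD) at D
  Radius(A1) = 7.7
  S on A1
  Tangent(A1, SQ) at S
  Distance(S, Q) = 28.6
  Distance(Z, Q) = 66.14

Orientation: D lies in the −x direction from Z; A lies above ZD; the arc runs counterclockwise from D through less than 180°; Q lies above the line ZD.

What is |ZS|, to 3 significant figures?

51.3

Checks: |AS| = 7.700 ✓; ∠(AS, SQ) = 90.00° ✓; |SQ| = 28.60 ✓; |ZQ| = 66.14 ✓.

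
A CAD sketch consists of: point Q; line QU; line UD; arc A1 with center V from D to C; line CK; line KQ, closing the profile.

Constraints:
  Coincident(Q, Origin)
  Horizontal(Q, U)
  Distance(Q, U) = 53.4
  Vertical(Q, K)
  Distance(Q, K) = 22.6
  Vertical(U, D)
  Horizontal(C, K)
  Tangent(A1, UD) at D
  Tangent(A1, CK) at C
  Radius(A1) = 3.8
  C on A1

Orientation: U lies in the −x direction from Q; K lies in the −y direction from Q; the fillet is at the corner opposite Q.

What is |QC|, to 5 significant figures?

54.506

Q is at the origin; QU is horizontal with |QU| = 53.4 and U on the −x side, so U = (-53.400, 0.0000). QK is vertical with |QK| = 22.6 and K on the −y side, so K = (0.0000, -22.600). The virtual corner opposite Q is at (-53.400, -22.600). The tangent condition forces VD to be normal to UD and since A1 is tangent to CK there, VC ⟂ CK, with radius 3.8, so the center V sits 3.8 in from both sides at V = (-49.600, -18.800). That places the tangent points at D = (-53.400, -18.800) on UD and C = (-49.600, -22.600) on CK. Then |QC| = |C − Q| = 54.506.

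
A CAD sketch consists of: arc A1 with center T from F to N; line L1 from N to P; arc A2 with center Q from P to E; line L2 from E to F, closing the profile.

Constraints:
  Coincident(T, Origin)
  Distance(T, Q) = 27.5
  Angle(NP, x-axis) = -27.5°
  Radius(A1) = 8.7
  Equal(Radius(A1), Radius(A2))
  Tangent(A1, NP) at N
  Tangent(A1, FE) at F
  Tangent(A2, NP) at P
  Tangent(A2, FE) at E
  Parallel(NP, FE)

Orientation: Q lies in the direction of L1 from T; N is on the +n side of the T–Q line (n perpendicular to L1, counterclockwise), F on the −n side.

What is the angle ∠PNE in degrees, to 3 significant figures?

32.3°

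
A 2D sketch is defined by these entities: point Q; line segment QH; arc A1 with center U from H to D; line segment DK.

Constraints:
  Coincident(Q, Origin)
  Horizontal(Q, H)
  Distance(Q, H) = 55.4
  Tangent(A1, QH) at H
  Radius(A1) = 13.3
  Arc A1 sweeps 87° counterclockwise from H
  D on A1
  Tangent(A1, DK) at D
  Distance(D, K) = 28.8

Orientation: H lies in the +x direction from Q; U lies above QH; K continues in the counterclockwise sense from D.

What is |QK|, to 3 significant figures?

81.5

Q is at the origin; QH is horizontal with |QH| = 55.4 and H on the +x side, so H = (55.4, 0.00). A1 meets QH tangentially, so UH is at right angles to QH, so U = H + (0, 13.3) = (55.4, 13.3). On A1, H sits at bearing -90° from U; an 87° counterclockwise sweep puts D at bearing -3°, so D = U + 13.3·(cos -3°, sin -3°) = (68.7, 12.6). Since A1 is tangent to DK there, UD ⟂ DK, so DK runs along (−sin -3°, cos -3°); with |DK| = 28.8, K = (70.2, 41.4). Then |QK| = |K − Q| = 81.5.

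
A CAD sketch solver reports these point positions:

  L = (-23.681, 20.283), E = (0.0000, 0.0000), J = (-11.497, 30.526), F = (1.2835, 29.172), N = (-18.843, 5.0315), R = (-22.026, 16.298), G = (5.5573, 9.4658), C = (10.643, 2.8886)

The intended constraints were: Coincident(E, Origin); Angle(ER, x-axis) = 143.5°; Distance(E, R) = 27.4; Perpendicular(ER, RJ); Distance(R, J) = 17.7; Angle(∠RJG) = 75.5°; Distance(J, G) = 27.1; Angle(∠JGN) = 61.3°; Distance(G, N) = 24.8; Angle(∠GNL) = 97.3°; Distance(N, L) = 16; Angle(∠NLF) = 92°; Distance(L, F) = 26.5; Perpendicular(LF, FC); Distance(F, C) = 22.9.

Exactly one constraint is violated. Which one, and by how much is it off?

Distance(F, C) = 22.9 — off by 5.00.

E = (0.00, 0.00) ✓; ER at 143.5° ✓; |ER| = 27.40 ✓; ∠(ER, RJ) = 90.00° ✓; |RJ| = 17.70 ✓; ∠RJG = 75.50° ✓; |JG| = 27.10 ✓; ∠JGN = 61.30° ✓; |GN| = 24.80 ✓; ∠GNL = 97.30° ✓; |NL| = 16.00 ✓; ∠NLF = 92.00° ✓; |LF| = 26.50 ✓; ∠(LF, FC) = 90.00° ✓; |FC| = 27.90 ✗.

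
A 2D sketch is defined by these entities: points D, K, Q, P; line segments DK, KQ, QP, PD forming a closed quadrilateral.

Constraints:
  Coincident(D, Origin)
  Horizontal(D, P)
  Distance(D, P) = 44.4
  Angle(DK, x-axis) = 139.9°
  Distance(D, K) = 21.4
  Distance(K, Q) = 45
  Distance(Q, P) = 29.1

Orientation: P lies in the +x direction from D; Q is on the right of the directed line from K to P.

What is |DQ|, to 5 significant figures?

23.620

Checks: |KQ| = 45.00 ✓; |QP| = 29.10 ✓.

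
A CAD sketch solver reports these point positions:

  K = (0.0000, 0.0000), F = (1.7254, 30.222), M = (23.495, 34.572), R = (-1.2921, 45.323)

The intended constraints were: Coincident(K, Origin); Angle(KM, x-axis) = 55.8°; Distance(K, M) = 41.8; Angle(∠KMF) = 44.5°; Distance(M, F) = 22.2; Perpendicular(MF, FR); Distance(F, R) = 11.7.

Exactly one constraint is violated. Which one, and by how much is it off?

Distance(F, R) = 11.7 — off by 3.70.

K = (0.00, 0.00) ✓; KM at 55.80° ✓; |KM| = 41.80 ✓; ∠KMF = 44.50° ✓; |MF| = 22.20 ✓; ∠(MF, FR) = 90.00° ✓; |FR| = 15.40 ✗.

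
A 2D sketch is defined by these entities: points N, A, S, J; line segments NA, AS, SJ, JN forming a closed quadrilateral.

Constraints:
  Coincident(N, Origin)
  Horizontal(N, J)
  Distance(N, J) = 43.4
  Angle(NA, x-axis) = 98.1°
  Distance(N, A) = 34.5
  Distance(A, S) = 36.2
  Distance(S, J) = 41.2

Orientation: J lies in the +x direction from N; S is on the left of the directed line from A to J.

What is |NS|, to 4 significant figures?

50.02

Checks: |AS| = 36.20 ✓; |SJ| = 41.20 ✓.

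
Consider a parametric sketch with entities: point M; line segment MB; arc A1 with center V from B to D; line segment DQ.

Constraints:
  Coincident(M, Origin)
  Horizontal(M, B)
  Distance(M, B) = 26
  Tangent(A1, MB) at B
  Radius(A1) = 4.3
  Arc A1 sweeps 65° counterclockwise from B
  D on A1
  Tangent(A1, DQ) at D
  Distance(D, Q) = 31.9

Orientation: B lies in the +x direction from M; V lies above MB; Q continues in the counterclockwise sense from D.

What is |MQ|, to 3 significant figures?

53.5

M is at the origin; MB is horizontal with |MB| = 26.0 and B on the +x side, so B = (26.0, 0.00). Since A1 is tangent to MB there, VB ⟂ MB, so V = B + (0, 4.3) = (26.0, 4.30). On A1, B sits at bearing -90° from V; a 65° counterclockwise sweep puts D at bearing -25°, so D = V + 4.3·(cos -25°, sin -25°) = (29.9, 2.48). Since A1 is tangent to DQ there, VD ⟂ DQ, so DQ runs along (−sin -25°, cos -25°); with |DQ| = 31.9, Q = (43.4, 31.4). Then |MQ| = |Q − M| = 53.5.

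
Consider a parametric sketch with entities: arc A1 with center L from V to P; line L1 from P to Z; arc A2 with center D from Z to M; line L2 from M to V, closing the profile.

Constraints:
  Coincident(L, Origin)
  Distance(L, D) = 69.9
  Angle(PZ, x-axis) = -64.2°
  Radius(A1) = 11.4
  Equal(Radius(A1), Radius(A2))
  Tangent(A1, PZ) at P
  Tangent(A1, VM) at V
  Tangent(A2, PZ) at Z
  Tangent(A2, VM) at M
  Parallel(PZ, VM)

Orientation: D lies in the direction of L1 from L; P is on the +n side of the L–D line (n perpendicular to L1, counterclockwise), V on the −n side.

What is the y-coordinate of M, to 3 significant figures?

-67.9

The slot axis is L1's direction at -64.2°, so u = (cos -64.2°, sin -64.2°) = (0.435, -0.900) and n = (−sin -64.2°, cos -64.2°) = (0.900, 0.435). L is at the origin and D lies 69.9 along u from L, so D = 69.9·u = (30.4, -62.9). Tangency of A1 to both parallel lines with radius 11.4 puts P and V at L ± 11.4·n: P = (10.3, 4.96), V = (-10.3, -4.96). Equal radii place Z and M the same way about D: Z = D + 11.4·n = (40.7, -58.0), M = D − 11.4·n = (20.2, -67.9). So M.y = -67.9.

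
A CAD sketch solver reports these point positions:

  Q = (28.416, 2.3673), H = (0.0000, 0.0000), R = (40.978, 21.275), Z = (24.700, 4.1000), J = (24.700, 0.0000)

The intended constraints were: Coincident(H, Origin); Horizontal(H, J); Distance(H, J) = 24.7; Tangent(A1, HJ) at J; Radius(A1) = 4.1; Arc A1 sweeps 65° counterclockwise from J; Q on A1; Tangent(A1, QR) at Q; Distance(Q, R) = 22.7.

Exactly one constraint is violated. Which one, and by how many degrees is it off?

Tangent(A1, QR) at Q — off by 8.60°.

H = (0.00, 0.00) ✓; H.y = 0.00, J.y = 0.00 ✓; |HJ| = 24.70 ✓; ∠(ZJ, JH) = 90.00° ✓; |ZJ| = 4.100 ✓; bearing(Z→Q) − bearing(Z→J) = 65.00° ✓; |ZQ| = 4.100 ✓; ∠(ZQ, QR) = 98.60° ✗; |QR| = 22.70 ✓.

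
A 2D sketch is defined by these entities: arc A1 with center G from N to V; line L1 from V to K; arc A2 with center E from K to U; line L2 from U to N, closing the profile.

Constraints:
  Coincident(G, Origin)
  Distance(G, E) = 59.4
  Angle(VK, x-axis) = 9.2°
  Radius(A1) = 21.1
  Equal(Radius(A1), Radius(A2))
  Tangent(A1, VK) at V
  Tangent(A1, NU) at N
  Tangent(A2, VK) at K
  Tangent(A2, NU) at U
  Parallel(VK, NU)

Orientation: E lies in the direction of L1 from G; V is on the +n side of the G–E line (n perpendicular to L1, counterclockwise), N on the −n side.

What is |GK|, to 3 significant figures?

63.0

The slot axis is L1's direction at 9.2°, so u = (cos 9.2°, sin 9.2°) = (0.987, 0.160) and n = (−sin 9.2°, cos 9.2°) = (-0.160, 0.987). G is at the origin and E lies 59.4 along u from G, so E = 59.4·u = (58.6, 9.50). Tangency of A1 to both parallel lines with radius 21.1 puts V and N at G ± 21.1·n: V = (-3.37, 20.8), N = (3.37, -20.8). Equal radii place K and U the same way about E: K = E + 21.1·n = (55.3, 30.3), U = E − 21.1·n = (62.0, -11.3). Then |GK| = |K − G| = 63.0.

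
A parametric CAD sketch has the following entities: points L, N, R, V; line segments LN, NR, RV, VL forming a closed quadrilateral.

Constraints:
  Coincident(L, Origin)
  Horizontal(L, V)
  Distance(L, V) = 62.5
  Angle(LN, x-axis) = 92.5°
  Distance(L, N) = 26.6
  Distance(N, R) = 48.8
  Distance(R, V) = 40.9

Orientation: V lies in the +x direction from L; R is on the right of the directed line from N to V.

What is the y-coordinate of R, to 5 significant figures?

-14.972

L is at the origin; LV is horizontal with |LV| = 62.5 and V in +x, so V = (62.5, 0). LN runs at 92.5° with |LN| = 26.6, so N = (-1.1603, 26.575). R is determined by |NR| = 48.8 and |RV| = 40.9 together: it lies at the intersection of circle(N, 48.8) and circle(V, 40.9). With |NV| = 68.984, the foot of the radical line on NV is 39.628 from N and the perpendicular offset is √(48.8² − 39.628²) = 28.479. Taking the right-of-NV solution: R = (24.439, -14.972).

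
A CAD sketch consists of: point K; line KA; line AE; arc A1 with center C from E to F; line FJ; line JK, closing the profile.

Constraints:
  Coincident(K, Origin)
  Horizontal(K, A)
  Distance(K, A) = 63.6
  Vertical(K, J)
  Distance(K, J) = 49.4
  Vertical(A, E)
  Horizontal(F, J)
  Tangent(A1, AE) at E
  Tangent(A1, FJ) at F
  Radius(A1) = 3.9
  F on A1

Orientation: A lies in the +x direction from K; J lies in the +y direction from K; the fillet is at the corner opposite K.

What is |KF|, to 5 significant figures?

77.488

K is at the origin; KA is horizontal with |KA| = 63.6 and A on the +x side, so A = (63.600, 0.0000). K and J share the same x with |KJ| = 49.4 and J on the +y side, so J = (0.0000, 49.400). The virtual corner opposite K is at (63.600, 49.400). Tangency of A1 to AE means the radius CE is perpendicular to AE and the tangent condition forces CF to be normal to FJ, with radius 3.9, so the center C sits 3.9 in from both sides at C = (59.700, 45.500). That places the tangent points at E = (63.600, 45.500) on AE and F = (59.700, 49.400) on FJ. Then |KF| = |F − K| = 77.488.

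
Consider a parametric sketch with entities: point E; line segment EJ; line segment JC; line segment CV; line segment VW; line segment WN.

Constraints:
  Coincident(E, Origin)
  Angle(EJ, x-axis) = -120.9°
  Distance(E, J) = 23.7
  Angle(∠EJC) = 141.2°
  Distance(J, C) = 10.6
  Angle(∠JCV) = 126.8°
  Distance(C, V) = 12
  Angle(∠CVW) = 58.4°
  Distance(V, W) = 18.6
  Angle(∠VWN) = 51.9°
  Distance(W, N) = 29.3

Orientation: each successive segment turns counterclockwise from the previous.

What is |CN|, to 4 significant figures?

14.07

E is at the origin; EJ runs at -120.9° with length 23.7, so J = (-12.17, -20.34). ∠EJC = 141.2° gives JC at -82.10° from the x-axis; with |JC| = 10.6, C = (-10.71, -30.84). ∠JCV = 126.8° gives CV at -28.90° from the x-axis; with |CV| = 12.0, V = (-0.2084, -36.63). ∠CVW = 58.4° gives VW at 92.70° from the x-axis; with |VW| = 18.6, W = (-1.085, -18.06). ∠VWN = 51.9° gives WN at -139.2° from the x-axis; with |WN| = 29.3, N = (-23.26, -37.20). Then |CN| = |N − C| = 14.07.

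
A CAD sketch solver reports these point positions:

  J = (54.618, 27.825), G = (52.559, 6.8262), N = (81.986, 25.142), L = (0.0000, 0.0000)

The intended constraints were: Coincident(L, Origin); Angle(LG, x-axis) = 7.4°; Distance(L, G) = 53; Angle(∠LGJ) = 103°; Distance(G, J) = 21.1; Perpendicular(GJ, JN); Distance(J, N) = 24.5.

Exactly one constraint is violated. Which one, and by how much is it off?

Distance(J, N) = 24.5 — off by 3.00.

L = (0.00, 0.00) ✓; LG at 7.400° ✓; |LG| = 53.00 ✓; ∠LGJ = 103.0° ✓; |GJ| = 21.10 ✓; ∠(GJ, JN) = 90.00° ✓; |JN| = 27.50 ✗.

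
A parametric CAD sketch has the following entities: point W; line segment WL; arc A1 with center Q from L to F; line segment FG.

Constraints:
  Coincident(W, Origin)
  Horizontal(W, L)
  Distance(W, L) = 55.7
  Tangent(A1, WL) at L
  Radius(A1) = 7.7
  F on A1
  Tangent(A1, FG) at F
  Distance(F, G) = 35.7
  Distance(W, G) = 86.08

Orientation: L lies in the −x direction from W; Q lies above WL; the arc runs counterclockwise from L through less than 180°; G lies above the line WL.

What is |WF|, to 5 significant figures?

52.480

W is at the origin; WL is horizontal with |WL| = 55.7 and L on the −x side, so L = (-55.700, 0.0000). Since A1 is tangent to WL there, QL ⟂ WL, so Q = L + (0, 7.7) = (-55.700, 7.7000). Since QF ⟂ FG (tangency), |QG| = √(7.7² + 35.7²) = 36.521 regardless of where F sits on A1. So G lies on both circle(W, 86.08) and circle(Q, 36.521); the above-WL intersection is G = (-77.845, 36.741). F is the foot of the tangent from G: F = (-50.699, 13.555).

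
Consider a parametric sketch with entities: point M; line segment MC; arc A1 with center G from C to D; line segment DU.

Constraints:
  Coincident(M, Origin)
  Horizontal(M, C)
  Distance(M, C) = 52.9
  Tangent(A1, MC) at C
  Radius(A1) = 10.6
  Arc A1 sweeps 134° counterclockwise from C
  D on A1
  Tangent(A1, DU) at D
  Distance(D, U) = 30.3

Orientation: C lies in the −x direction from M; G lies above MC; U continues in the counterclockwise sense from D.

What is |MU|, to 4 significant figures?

77.33

On A1, C sits at bearing -90° from G; a 134° counterclockwise sweep puts D at bearing 44°, so D = G + 10.6·(cos 44°, sin 44°) = (-45.27, 17.96). The tangent condition forces GD to be normal to DU, so DU runs along (−sin 44°, cos 44°); with |DU| = 30.3, U = (-66.32, 39.76). Then |MU| = |U − M| = 77.33.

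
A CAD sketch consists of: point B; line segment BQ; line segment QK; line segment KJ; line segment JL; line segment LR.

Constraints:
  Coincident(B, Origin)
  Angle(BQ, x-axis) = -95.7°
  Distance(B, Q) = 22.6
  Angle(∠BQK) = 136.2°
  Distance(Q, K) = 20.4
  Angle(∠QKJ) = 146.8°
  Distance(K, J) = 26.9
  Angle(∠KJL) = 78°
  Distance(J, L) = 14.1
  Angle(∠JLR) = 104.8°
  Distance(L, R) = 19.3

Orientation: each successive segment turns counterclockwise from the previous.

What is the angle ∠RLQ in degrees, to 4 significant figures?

6.455°

B is at the origin; BQ runs at -95.7° with length 22.6, so Q = (-2.245, -22.49). ∠BQK = 136.2° gives QK at -51.90° from the x-axis; with |QK| = 20.4, K = (10.34, -38.54). ∠QKJ = 146.8° gives KJ at -18.70° from the x-axis; with |KJ| = 26.9, J = (35.82, -47.17). ∠KJL = 78.0° gives JL at 83.30° from the x-axis; with |JL| = 14.1, L = (37.47, -33.16). ∠JLR = 104.8° gives LR at 158.5° from the x-axis; with |LR| = 19.3, R = (19.51, -26.09). Then cos ∠RLQ = LR·LQ / (|LR||LQ|), giving 6.455°.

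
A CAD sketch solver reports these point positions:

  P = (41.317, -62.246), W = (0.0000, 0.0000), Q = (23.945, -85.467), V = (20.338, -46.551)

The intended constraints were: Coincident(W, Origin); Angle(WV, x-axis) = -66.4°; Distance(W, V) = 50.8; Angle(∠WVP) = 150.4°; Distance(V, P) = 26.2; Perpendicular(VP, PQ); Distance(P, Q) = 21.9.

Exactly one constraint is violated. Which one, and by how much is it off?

Distance(P, Q) = 21.9 — off by 7.10.

W = (0.00, 0.00) ✓; WV at -66.40° ✓; |WV| = 50.80 ✓; ∠WVP = 150.4° ✓; |VP| = 26.20 ✓; ∠(VP, PQ) = 90.00° ✓; |PQ| = 29.00 ✗.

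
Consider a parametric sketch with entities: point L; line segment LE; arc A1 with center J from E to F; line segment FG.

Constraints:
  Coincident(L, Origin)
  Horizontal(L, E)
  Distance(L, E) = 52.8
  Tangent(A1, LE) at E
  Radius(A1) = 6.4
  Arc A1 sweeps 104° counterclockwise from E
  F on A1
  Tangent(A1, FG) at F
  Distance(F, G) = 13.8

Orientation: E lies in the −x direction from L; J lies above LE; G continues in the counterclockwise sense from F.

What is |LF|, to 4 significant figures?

47.26

Tangency of A1 to LE means the radius JE is perpendicular to LE, so J = E + (0, 6.4) = (-52.80, 6.400). On A1, E sits at bearing -90° from J; a 104° counterclockwise sweep puts F at bearing 14°, so F = J + 6.4·(cos 14°, sin 14°) = (-46.59, 7.948). Then |LF| = |F − L| = 47.26.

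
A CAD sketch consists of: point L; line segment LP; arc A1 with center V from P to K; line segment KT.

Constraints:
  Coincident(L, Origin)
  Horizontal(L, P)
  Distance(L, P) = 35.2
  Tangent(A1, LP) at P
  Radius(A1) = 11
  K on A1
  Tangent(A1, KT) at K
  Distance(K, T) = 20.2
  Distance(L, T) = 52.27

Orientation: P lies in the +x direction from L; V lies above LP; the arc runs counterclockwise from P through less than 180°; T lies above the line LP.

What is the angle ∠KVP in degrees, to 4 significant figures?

106.1°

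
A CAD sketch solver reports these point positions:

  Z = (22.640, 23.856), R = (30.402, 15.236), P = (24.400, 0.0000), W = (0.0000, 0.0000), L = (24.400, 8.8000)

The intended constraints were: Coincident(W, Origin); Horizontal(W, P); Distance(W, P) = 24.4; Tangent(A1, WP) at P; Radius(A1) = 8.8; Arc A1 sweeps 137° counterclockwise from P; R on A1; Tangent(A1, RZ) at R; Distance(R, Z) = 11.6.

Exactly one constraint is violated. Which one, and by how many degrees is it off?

Tangent(A1, RZ) at R — off by 5.00°.

W = (0.00, 0.00) ✓; W.y = 0.00, P.y = 0.00 ✓; |WP| = 24.40 ✓; ∠(LP, PW) = 90.00° ✓; |LP| = 8.800 ✓; bearing(L→R) − bearing(L→P) = 137.0° ✓; |LR| = 8.800 ✓; ∠(LR, RZ) = 95.00° ✗; |RZ| = 11.60 ✓.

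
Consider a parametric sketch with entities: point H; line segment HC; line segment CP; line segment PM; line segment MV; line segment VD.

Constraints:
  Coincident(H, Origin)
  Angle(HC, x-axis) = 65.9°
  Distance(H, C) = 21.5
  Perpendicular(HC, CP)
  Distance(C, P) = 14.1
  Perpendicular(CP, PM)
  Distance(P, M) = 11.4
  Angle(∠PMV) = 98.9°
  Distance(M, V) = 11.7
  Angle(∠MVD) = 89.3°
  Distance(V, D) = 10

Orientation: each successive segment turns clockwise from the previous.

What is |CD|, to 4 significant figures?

3.495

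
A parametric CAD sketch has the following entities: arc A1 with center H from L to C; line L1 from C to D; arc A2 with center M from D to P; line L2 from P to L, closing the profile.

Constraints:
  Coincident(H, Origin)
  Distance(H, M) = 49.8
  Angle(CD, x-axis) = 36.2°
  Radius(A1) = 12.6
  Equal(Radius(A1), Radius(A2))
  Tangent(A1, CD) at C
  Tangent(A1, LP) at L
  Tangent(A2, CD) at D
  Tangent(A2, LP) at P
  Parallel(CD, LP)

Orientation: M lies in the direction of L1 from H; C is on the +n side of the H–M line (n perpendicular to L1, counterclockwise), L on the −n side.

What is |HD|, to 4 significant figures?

51.37

The slot axis is L1's direction at 36.2°, so u = (cos 36.2°, sin 36.2°) = (0.8070, 0.5906) and n = (−sin 36.2°, cos 36.2°) = (-0.5906, 0.8070). H is at the origin and M lies 49.8 along u from H, so M = 49.8·u = (40.19, 29.41). Tangency of A1 to both parallel lines with radius 12.6 puts C and L at H ± 12.6·n: C = (-7.442, 10.17), L = (7.442, -10.17). Equal radii place D and P the same way about M: D = M + 12.6·n = (32.74, 39.58), P = M − 12.6·n = (47.63, 19.24). Then |HD| = |D − H| = 51.37.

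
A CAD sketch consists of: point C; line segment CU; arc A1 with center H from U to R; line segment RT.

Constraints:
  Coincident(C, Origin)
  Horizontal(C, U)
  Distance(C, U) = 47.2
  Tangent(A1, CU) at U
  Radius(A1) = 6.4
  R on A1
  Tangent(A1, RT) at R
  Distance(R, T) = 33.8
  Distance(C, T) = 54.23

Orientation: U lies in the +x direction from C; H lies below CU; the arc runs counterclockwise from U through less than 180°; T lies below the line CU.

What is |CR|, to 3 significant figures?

41.2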